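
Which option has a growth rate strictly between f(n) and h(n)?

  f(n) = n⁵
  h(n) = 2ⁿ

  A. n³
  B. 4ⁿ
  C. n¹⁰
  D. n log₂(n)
C

We need g(n) with n⁵ = o(g(n)) and g(n) = o(2ⁿ), i.e. O(n⁵) ≺ g ≺ O(2ⁿ).
Check each option:
  A. n³ — O(n³) does not grow strictly faster than f(n)
  B. 4ⁿ — O(4ⁿ) does not grow strictly slower than h(n)
  C. n¹⁰ — O(n¹⁰) is strictly between O(n⁵) and O(2ⁿ) ✓
  D. n log₂(n) — O(n log n) does not grow strictly faster than f(n)

Only option C (n¹⁰) lies strictly between.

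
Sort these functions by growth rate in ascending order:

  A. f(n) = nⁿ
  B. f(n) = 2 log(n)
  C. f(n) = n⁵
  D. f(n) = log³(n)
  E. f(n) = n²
B < D < E < C < A

Comparing growth rates:
B = 2 log(n) is O(log n)
D = log³(n) is O(log³ n)
E = n² is O(n²)
C = n⁵ is O(n⁵)
A = nⁿ is O(nⁿ)

Therefore, the order from slowest to fastest is: B < D < E < C < A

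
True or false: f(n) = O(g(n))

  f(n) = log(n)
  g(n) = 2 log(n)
True

f(n) = log(n) and g(n) = 2 log(n) are both O(log n).
Big-O permits equal growth rates (f ≤ c·g for some c), so f(n) = O(g(n)) is true.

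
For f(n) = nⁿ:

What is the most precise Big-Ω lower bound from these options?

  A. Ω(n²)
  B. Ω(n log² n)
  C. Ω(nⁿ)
C

f(n) = nⁿ is Ω(nⁿ).
All listed options are valid Big-Ω bounds (lower bounds),
but Ω(nⁿ) is the tightest (largest valid bound).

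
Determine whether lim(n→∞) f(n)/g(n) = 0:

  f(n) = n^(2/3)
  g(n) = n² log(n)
True

f(n) = n^(2/3) is O(n^(2/3)), and g(n) = n² log(n) is O(n² log n).
Since O(n^(2/3)) grows strictly slower than O(n² log n), f(n) = o(g(n)) is true.
This means lim(n→∞) f(n)/g(n) = 0.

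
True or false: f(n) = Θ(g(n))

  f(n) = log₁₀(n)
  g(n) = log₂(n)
True

f(n) = log₁₀(n) and g(n) = log₂(n) are both O(log n).
Since they have the same asymptotic growth rate, f(n) = Θ(g(n)) is true.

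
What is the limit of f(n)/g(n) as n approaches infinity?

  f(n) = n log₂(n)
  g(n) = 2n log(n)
1/(2*log(2))

Since n log₂(n) and 2n log(n) have the same growth rate (O(n log n)),
the ratio converges to a constant: 1/(2*log(2)).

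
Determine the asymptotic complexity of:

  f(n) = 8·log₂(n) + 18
O(log n)

The dominant term in 8·log₂(n) + 18 is 8·log₂(n), which is Θ(log n).
Lower-order terms (18) are asymptotically negligible.
Constants are absorbed, so the tightest bound is O(log n).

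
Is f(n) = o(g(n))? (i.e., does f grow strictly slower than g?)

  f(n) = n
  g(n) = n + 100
False

f(n) = n is O(n), and g(n) = n + 100 is O(n).
Since they have the same growth rate, f(n) = o(g(n)) is false.
(f = o(g) requires f to grow strictly slower, not equal.)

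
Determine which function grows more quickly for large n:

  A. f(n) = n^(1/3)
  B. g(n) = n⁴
B

f(n) = n^(1/3) is O(n^(1/3)), while g(n) = n⁴ is O(n⁴).
Since O(n⁴) grows faster than O(n^(1/3)), g(n) dominates.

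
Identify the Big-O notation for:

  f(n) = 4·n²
O(n²)

The dominant term in 4·n² is 4·n², which is Θ(n²).
Constants are absorbed, so the tightest bound is O(n²).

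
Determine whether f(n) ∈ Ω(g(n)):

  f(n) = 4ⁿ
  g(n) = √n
True

f(n) = 4ⁿ is O(4ⁿ), and g(n) = √n is O(√n).
Since O(4ⁿ) grows at least as fast as O(√n), f(n) = Ω(g(n)) is true.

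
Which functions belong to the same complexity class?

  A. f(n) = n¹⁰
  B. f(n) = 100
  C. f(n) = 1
B and C

Examining each function:
  A. n¹⁰ is O(n¹⁰)
  B. 100 is O(1)
  C. 1 is O(1)

Functions B and C both have the same complexity class.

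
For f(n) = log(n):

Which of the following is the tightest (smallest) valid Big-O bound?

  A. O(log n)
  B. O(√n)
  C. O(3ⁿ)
A

f(n) = log(n) is O(log n).
All listed options are valid Big-O bounds (upper bounds),
but O(log n) is the tightest (smallest valid bound).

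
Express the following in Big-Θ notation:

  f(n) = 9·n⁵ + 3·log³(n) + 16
Θ(n⁵)

Order the terms by growth rate: 16 ≺ 3·log³(n) ≺ 9·n⁵.
The fastest-growing term 9·n⁵ dominates as n → ∞; dropping its constant factor gives Θ(n⁵).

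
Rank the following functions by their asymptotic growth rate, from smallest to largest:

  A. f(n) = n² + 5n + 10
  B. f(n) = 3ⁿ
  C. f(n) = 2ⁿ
A < C < B

Comparing growth rates:
A = n² + 5n + 10 is O(n²)
C = 2ⁿ is O(2ⁿ)
B = 3ⁿ is O(3ⁿ)

Therefore, the order from slowest to fastest is: A < C < B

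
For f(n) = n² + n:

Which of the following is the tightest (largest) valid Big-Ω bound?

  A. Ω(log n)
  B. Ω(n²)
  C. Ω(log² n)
B

f(n) = n² + n is Ω(n²).
All listed options are valid Big-Ω bounds (lower bounds),
but Ω(n²) is the tightest (largest valid bound).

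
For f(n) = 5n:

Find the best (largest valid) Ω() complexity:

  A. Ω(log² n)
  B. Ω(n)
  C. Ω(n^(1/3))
B

f(n) = 5n is Ω(n).
All listed options are valid Big-Ω bounds (lower bounds),
but Ω(n) is the tightest (largest valid bound).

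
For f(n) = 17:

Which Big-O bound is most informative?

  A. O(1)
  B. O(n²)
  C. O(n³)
A

f(n) = 17 is O(1).
All listed options are valid Big-O bounds (upper bounds),
but O(1) is the tightest (smallest valid bound).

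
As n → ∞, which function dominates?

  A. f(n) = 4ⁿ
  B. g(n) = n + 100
A

f(n) = 4ⁿ is O(4ⁿ), while g(n) = n + 100 is O(n).
Since O(4ⁿ) grows faster than O(n), f(n) dominates.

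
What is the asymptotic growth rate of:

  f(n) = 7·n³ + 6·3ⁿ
Θ(3ⁿ)

Order the terms by growth rate: 7·n³ ≺ 6·3ⁿ.
The fastest-growing term 6·3ⁿ dominates as n → ∞; dropping its constant factor gives Θ(3ⁿ).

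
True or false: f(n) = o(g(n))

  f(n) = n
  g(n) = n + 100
False

f(n) = n is O(n), and g(n) = n + 100 is O(n).
Since they have the same growth rate, f(n) = o(g(n)) is false.
(f = o(g) requires f to grow strictly slower, not equal.)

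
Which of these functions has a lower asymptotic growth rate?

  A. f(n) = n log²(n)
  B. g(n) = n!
A

f(n) = n log²(n) is O(n log² n), while g(n) = n! is O(n!).
Since O(n log² n) grows slower than O(n!), f(n) is dominated.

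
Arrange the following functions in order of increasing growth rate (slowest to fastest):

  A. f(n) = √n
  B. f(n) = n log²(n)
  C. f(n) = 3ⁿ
A < B < C

Comparing growth rates:
A = √n is O(√n)
B = n log²(n) is O(n log² n)
C = 3ⁿ is O(3ⁿ)

Therefore, the order from slowest to fastest is: A < B < C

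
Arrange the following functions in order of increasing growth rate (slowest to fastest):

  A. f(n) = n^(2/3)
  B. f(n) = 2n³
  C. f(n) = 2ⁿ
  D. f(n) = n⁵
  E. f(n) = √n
E < A < B < D < C

Comparing growth rates:
E = √n is O(√n)
A = n^(2/3) is O(n^(2/3))
B = 2n³ is O(n³)
D = n⁵ is O(n⁵)
C = 2ⁿ is O(2ⁿ)

Therefore, the order from slowest to fastest is: E < A < B < D < C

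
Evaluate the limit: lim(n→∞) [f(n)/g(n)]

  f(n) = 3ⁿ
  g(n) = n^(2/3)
∞

Since 3ⁿ (O(3ⁿ)) grows faster than n^(2/3) (O(n^(2/3))),
the ratio f(n)/g(n) → ∞ as n → ∞.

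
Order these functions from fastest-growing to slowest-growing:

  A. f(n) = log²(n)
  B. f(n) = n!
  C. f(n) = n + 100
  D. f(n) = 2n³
B > D > C > A

Comparing growth rates:
B = n! is O(n!)
D = 2n³ is O(n³)
C = n + 100 is O(n)
A = log²(n) is O(log² n)

Therefore, the order from fastest to slowest is: B > D > C > A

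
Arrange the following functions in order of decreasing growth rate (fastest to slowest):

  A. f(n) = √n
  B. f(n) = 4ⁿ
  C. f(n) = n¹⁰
B > C > A

Comparing growth rates:
B = 4ⁿ is O(4ⁿ)
C = n¹⁰ is O(n¹⁰)
A = √n is O(√n)

Therefore, the order from fastest to slowest is: B > C > A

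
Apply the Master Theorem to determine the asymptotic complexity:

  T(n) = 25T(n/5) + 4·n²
Θ(n² log n)

Master Theorem: a = 25, b = 5, f(n) = 4·n².
Compute the critical exponent d = log₅(25) = 2.
Compare f(n) = Θ(n²) against n^d:
  k = 2 = d, so f(n) = Θ(n^d) — Case 2.
  Work is balanced across levels: T(n) = Θ(n^d log n) = Θ(n² log n).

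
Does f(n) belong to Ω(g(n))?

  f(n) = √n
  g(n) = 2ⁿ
False

f(n) = √n is O(√n), and g(n) = 2ⁿ is O(2ⁿ).
Since O(√n) grows slower than O(2ⁿ), f(n) = Ω(g(n)) is false.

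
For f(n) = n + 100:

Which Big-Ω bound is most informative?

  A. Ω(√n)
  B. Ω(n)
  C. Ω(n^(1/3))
B

f(n) = n + 100 is Ω(n).
All listed options are valid Big-Ω bounds (lower bounds),
but Ω(n) is the tightest (largest valid bound).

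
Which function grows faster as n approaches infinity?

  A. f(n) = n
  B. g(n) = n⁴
B

f(n) = n is O(n), while g(n) = n⁴ is O(n⁴).
Since O(n⁴) grows faster than O(n), g(n) dominates.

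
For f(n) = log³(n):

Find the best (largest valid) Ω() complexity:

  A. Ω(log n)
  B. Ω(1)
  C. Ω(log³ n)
C

f(n) = log³(n) is Ω(log³ n).
All listed options are valid Big-Ω bounds (lower bounds),
but Ω(log³ n) is the tightest (largest valid bound).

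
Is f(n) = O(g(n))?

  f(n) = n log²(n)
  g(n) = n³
True

f(n) = n log²(n) is O(n log² n), and g(n) = n³ is O(n³).
Since O(n log² n) ⊆ O(n³) (f grows no faster than g), f(n) = O(g(n)) is true.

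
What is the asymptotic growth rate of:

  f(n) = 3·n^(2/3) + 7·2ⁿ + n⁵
Θ(2ⁿ)

Order the terms by growth rate: 3·n^(2/3) ≺ n⁵ ≺ 7·2ⁿ.
The fastest-growing term 7·2ⁿ dominates as n → ∞; dropping its constant factor gives Θ(2ⁿ).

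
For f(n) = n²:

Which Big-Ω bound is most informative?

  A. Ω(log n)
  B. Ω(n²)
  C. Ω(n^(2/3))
B

f(n) = n² is Ω(n²).
All listed options are valid Big-Ω bounds (lower bounds),
but Ω(n²) is the tightest (largest valid bound).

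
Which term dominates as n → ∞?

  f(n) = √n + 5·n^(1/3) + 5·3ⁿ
5·3ⁿ

Looking at each term:
  - √n is O(√n)
  - 5·n^(1/3) is O(n^(1/3))
  - 5·3ⁿ is O(3ⁿ)

The term 5·3ⁿ (O(3ⁿ)) grows fastest and dominates all others.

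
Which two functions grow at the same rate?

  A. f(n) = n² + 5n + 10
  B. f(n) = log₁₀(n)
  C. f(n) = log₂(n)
B and C

Examining each function:
  A. n² + 5n + 10 is O(n²)
  B. log₁₀(n) is O(log n)
  C. log₂(n) is O(log n)

Functions B and C both have the same complexity class.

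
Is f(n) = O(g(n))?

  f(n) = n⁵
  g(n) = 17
False

f(n) = n⁵ is O(n⁵), and g(n) = 17 is O(1).
Since O(n⁵) grows faster than O(1), f(n) = O(g(n)) is false.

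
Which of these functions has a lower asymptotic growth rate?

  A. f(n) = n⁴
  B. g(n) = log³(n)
B

f(n) = n⁴ is O(n⁴), while g(n) = log³(n) is O(log³ n).
Since O(log³ n) grows slower than O(n⁴), g(n) is dominated.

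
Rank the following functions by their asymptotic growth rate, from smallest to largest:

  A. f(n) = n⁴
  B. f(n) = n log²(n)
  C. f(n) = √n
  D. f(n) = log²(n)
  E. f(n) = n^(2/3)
D < C < E < B < A

Comparing growth rates:
D = log²(n) is O(log² n)
C = √n is O(√n)
E = n^(2/3) is O(n^(2/3))
B = n log²(n) is O(n log² n)
A = n⁴ is O(n⁴)

Therefore, the order from slowest to fastest is: D < C < E < B < A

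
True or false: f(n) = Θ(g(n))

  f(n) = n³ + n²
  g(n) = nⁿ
False

f(n) = n³ + n² is O(n³), and g(n) = nⁿ is O(nⁿ).
Since they have different growth rates, f(n) = Θ(g(n)) is false.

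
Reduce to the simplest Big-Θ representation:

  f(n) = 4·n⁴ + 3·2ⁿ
Θ(2ⁿ)

Order the terms by growth rate: 4·n⁴ ≺ 3·2ⁿ.
The fastest-growing term 3·2ⁿ dominates as n → ∞; dropping its constant factor gives Θ(2ⁿ).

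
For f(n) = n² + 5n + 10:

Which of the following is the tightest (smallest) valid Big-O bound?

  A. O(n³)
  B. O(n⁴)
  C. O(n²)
C

f(n) = n² + 5n + 10 is O(n²).
All listed options are valid Big-O bounds (upper bounds),
but O(n²) is the tightest (smallest valid bound).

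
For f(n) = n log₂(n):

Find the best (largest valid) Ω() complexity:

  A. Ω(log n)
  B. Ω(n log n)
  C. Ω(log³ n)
B

f(n) = n log₂(n) is Ω(n log n).
All listed options are valid Big-Ω bounds (lower bounds),
but Ω(n log n) is the tightest (largest valid bound).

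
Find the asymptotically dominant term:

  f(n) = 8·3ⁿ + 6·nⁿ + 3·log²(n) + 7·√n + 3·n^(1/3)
6·nⁿ

Looking at each term:
  - 8·3ⁿ is O(3ⁿ)
  - 6·nⁿ is O(nⁿ)
  - 3·log²(n) is O(log² n)
  - 7·√n is O(√n)
  - 3·n^(1/3) is O(n^(1/3))

The term 6·nⁿ (O(nⁿ)) grows fastest and dominates all others.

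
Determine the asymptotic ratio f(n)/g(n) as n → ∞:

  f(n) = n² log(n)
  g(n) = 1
∞

Since n² log(n) (O(n² log n)) grows faster than 1 (O(1)),
the ratio f(n)/g(n) → ∞ as n → ∞.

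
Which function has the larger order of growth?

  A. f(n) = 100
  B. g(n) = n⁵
B

f(n) = 100 is O(1), while g(n) = n⁵ is O(n⁵).
Since O(n⁵) grows faster than O(1), g(n) dominates.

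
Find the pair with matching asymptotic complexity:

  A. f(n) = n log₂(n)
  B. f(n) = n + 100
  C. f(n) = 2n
B and C

Examining each function:
  A. n log₂(n) is O(n log n)
  B. n + 100 is O(n)
  C. 2n is O(n)

Functions B and C both have the same complexity class.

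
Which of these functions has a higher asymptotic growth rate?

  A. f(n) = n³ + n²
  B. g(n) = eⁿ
B

f(n) = n³ + n² is O(n³), while g(n) = eⁿ is O(eⁿ).
Since O(eⁿ) grows faster than O(n³), g(n) dominates.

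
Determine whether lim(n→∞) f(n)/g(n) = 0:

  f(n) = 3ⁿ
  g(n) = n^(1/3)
False

f(n) = 3ⁿ is O(3ⁿ), and g(n) = n^(1/3) is O(n^(1/3)).
Since O(3ⁿ) grows faster than or equal to O(n^(1/3)), f(n) = o(g(n)) is false.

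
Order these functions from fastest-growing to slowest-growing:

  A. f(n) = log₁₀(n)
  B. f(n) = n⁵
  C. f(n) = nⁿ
C > B > A

Comparing growth rates:
C = nⁿ is O(nⁿ)
B = n⁵ is O(n⁵)
A = log₁₀(n) is O(log n)

Therefore, the order from fastest to slowest is: C > B > A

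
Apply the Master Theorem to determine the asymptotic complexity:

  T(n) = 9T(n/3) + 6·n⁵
Θ(n⁵)

Master Theorem: a = 9, b = 3, f(n) = 6·n⁵.
Compute the critical exponent d = log₃(9) = 2.
Compare f(n) = Θ(n⁵) against n^d:
  k = 5 > d = 2, so f(n) = Ω(n^(d+ε)) — Case 3.
  Regularity: a·(n/b)^5/n^5 = a/b^5 = 9/243 < 1 ✓.
  The top-level work dominates: T(n) = Θ(f(n)) = Θ(n⁵).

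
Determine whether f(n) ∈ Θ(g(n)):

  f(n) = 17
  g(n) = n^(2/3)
False

f(n) = 17 is O(1), and g(n) = n^(2/3) is O(n^(2/3)).
Since they have different growth rates, f(n) = Θ(g(n)) is false.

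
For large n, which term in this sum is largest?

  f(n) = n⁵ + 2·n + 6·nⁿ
6·nⁿ

Looking at each term:
  - n⁵ is O(n⁵)
  - 2·n is O(n)
  - 6·nⁿ is O(nⁿ)

The term 6·nⁿ (O(nⁿ)) grows fastest and dominates all others.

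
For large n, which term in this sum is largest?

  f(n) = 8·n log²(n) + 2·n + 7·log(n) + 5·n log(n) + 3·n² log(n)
3·n² log(n)

Looking at each term:
  - 8·n log²(n) is O(n log² n)
  - 2·n is O(n)
  - 7·log(n) is O(log n)
  - 5·n log(n) is O(n log n)
  - 3·n² log(n) is O(n² log n)

The term 3·n² log(n) (O(n² log n)) grows fastest and dominates all others.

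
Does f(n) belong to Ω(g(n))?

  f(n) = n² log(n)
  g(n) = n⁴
False

f(n) = n² log(n) is O(n² log n), and g(n) = n⁴ is O(n⁴).
Since O(n² log n) grows slower than O(n⁴), f(n) = Ω(g(n)) is false.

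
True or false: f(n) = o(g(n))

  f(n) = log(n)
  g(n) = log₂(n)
False

f(n) = log(n) is O(log n), and g(n) = log₂(n) is O(log n).
Since they have the same growth rate, f(n) = o(g(n)) is false.
(f = o(g) requires f to grow strictly slower, not equal.)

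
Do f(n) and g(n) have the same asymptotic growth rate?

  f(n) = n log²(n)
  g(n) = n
False

f(n) = n log²(n) is O(n log² n), and g(n) = n is O(n).
Since they have different growth rates, f(n) = Θ(g(n)) is false.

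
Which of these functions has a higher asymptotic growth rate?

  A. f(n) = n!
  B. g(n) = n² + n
A

f(n) = n! is O(n!), while g(n) = n² + n is O(n²).
Since O(n!) grows faster than O(n²), f(n) dominates.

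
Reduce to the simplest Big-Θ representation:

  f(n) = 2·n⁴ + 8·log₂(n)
Θ(n⁴)

Order the terms by growth rate: 8·log₂(n) ≺ 2·n⁴.
The fastest-growing term 2·n⁴ dominates as n → ∞; dropping its constant factor gives Θ(n⁴).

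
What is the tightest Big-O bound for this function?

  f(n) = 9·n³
O(n³)

The dominant term in 9·n³ is 9·n³, which is Θ(n³).
Constants are absorbed, so the tightest bound is O(n³).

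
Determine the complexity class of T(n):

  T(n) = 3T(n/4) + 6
Θ(n^log₄(3))

Master Theorem: a = 3, b = 4, f(n) = 6.
Compute the critical exponent d = log₄(3) = 0.792.
Compare f(n) = Θ(1) against n^d:
  k = 0 < d = 0.792, so f(n) = O(n^(d-ε)) — Case 1.
  The recursion cost dominates: T(n) = Θ(n^d) = Θ(n^log₄(3)).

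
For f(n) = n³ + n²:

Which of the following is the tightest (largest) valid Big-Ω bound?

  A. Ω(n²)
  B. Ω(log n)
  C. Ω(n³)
C

f(n) = n³ + n² is Ω(n³).
All listed options are valid Big-Ω bounds (lower bounds),
but Ω(n³) is the tightest (largest valid bound).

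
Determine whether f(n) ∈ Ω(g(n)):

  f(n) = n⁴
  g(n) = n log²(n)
True

f(n) = n⁴ is O(n⁴), and g(n) = n log²(n) is O(n log² n).
Since O(n⁴) grows at least as fast as O(n log² n), f(n) = Ω(g(n)) is true.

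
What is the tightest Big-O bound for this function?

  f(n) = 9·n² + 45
O(n²)

The dominant term in 9·n² + 45 is 9·n², which is Θ(n²).
Lower-order terms (45) are asymptotically negligible.
Constants are absorbed, so the tightest bound is O(n²).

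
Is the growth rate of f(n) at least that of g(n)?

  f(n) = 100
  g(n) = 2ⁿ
False

f(n) = 100 is O(1), and g(n) = 2ⁿ is O(2ⁿ).
Since O(1) grows slower than O(2ⁿ), f(n) = Ω(g(n)) is false.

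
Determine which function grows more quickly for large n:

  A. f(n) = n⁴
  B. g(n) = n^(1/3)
A

f(n) = n⁴ is O(n⁴), while g(n) = n^(1/3) is O(n^(1/3)).
Since O(n⁴) grows faster than O(n^(1/3)), f(n) dominates.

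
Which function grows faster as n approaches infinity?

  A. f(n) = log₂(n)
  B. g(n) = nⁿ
B

f(n) = log₂(n) is O(log n), while g(n) = nⁿ is O(nⁿ).
Since O(nⁿ) grows faster than O(log n), g(n) dominates.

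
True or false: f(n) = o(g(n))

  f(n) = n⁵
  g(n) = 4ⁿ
True

f(n) = n⁵ is O(n⁵), and g(n) = 4ⁿ is O(4ⁿ).
Since O(n⁵) grows strictly slower than O(4ⁿ), f(n) = o(g(n)) is true.
This means lim(n→∞) f(n)/g(n) = 0.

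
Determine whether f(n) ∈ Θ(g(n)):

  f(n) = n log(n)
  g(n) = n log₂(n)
True

f(n) = n log(n) and g(n) = n log₂(n) are both O(n log n).
Since they have the same asymptotic growth rate, f(n) = Θ(g(n)) is true.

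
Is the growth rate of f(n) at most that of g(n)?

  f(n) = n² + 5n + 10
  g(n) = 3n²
True

f(n) = n² + 5n + 10 and g(n) = 3n² are both O(n²).
Big-O permits equal growth rates (f ≤ c·g for some c), so f(n) = O(g(n)) is true.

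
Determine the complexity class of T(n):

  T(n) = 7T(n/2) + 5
Θ(n^log₂(7))

Master Theorem: a = 7, b = 2, f(n) = 5.
Compute the critical exponent d = log₂(7) = 2.807.
Compare f(n) = Θ(1) against n^d:
  k = 0 < d = 2.807, so f(n) = O(n^(d-ε)) — Case 1.
  The recursion cost dominates: T(n) = Θ(n^d) = Θ(n^log₂(7)).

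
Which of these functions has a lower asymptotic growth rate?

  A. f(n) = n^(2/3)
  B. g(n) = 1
B

f(n) = n^(2/3) is O(n^(2/3)), while g(n) = 1 is O(1).
Since O(1) grows slower than O(n^(2/3)), g(n) is dominated.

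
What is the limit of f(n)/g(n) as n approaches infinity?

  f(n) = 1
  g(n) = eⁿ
0

Since 1 (O(1)) grows slower than eⁿ (O(eⁿ)),
the ratio f(n)/g(n) → 0 as n → ∞.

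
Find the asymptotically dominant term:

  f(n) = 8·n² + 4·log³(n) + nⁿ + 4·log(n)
nⁿ

Looking at each term:
  - 8·n² is O(n²)
  - 4·log³(n) is O(log³ n)
  - nⁿ is O(nⁿ)
  - 4·log(n) is O(log n)

The term nⁿ (O(nⁿ)) grows fastest and dominates all others.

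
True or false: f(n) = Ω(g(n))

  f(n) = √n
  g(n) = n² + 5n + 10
False

f(n) = √n is O(√n), and g(n) = n² + 5n + 10 is O(n²).
Since O(√n) grows slower than O(n²), f(n) = Ω(g(n)) is false.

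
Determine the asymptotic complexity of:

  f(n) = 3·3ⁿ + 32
O(3ⁿ)

The dominant term in 3·3ⁿ + 32 is 3·3ⁿ, which is Θ(3ⁿ).
Lower-order terms (32) are asymptotically negligible.
Constants are absorbed, so the tightest bound is O(3ⁿ).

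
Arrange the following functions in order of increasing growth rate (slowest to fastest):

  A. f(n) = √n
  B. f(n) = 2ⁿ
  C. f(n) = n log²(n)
A < C < B

Comparing growth rates:
A = √n is O(√n)
C = n log²(n) is O(n log² n)
B = 2ⁿ is O(2ⁿ)

Therefore, the order from slowest to fastest is: A < C < B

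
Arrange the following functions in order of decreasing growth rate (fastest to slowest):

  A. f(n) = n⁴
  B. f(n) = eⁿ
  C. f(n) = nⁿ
C > B > A

Comparing growth rates:
C = nⁿ is O(nⁿ)
B = eⁿ is O(eⁿ)
A = n⁴ is O(n⁴)

Therefore, the order from fastest to slowest is: C > B > A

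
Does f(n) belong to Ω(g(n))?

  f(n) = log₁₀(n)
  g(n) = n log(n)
False

f(n) = log₁₀(n) is O(log n), and g(n) = n log(n) is O(n log n).
Since O(log n) grows slower than O(n log n), f(n) = Ω(g(n)) is false.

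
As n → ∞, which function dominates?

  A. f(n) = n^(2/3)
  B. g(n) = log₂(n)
A

f(n) = n^(2/3) is O(n^(2/3)), while g(n) = log₂(n) is O(log n).
Since O(n^(2/3)) grows faster than O(log n), f(n) dominates.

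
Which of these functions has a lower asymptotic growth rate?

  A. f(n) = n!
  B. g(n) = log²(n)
B

f(n) = n! is O(n!), while g(n) = log²(n) is O(log² n).
Since O(log² n) grows slower than O(n!), g(n) is dominated.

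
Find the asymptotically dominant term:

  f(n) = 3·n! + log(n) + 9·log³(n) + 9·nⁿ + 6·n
9·nⁿ

Looking at each term:
  - 3·n! is O(n!)
  - log(n) is O(log n)
  - 9·log³(n) is O(log³ n)
  - 9·nⁿ is O(nⁿ)
  - 6·n is O(n)

The term 9·nⁿ (O(nⁿ)) grows fastest and dominates all others.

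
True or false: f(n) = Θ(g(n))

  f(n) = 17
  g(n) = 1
True

f(n) = 17 and g(n) = 1 are both O(1).
Since they have the same asymptotic growth rate, f(n) = Θ(g(n)) is true.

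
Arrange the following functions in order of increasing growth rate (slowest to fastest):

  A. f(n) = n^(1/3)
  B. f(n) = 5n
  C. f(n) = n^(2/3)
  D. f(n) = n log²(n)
A < C < B < D

Comparing growth rates:
A = n^(1/3) is O(n^(1/3))
C = n^(2/3) is O(n^(2/3))
B = 5n is O(n)
D = n log²(n) is O(n log² n)

Therefore, the order from slowest to fastest is: A < C < B < D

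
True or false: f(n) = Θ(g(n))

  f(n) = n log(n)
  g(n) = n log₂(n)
True

f(n) = n log(n) and g(n) = n log₂(n) are both O(n log n).
Since they have the same asymptotic growth rate, f(n) = Θ(g(n)) is true.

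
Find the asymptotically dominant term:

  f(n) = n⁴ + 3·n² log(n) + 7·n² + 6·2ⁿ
6·2ⁿ

Looking at each term:
  - n⁴ is O(n⁴)
  - 3·n² log(n) is O(n² log n)
  - 7·n² is O(n²)
  - 6·2ⁿ is O(2ⁿ)

The term 6·2ⁿ (O(2ⁿ)) grows fastest and dominates all others.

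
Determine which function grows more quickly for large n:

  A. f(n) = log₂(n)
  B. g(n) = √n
B

f(n) = log₂(n) is O(log n), while g(n) = √n is O(√n).
Since O(√n) grows faster than O(log n), g(n) dominates.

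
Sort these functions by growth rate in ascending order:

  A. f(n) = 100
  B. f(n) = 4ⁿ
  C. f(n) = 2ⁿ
A < C < B

Comparing growth rates:
A = 100 is O(1)
C = 2ⁿ is O(2ⁿ)
B = 4ⁿ is O(4ⁿ)

Therefore, the order from slowest to fastest is: A < C < B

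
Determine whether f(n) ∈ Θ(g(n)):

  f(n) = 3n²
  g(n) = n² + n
True

f(n) = 3n² and g(n) = n² + n are both O(n²).
Since they have the same asymptotic growth rate, f(n) = Θ(g(n)) is true.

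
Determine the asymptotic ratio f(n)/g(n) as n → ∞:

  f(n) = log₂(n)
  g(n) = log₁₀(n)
1 + log(5)/log(2)

Since log₂(n) and log₁₀(n) have the same growth rate (O(log n)),
the ratio converges to a constant: 1 + log(5)/log(2).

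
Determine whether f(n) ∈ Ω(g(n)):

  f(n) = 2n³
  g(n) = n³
True

f(n) = 2n³ and g(n) = n³ are both O(n³).
Big-Ω permits equal growth rates (f ≥ c·g for some c > 0), so f(n) = Ω(g(n)) is true.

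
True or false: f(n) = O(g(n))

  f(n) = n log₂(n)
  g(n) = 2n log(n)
True

f(n) = n log₂(n) and g(n) = 2n log(n) are both O(n log n).
Big-O permits equal growth rates (f ≤ c·g for some c), so f(n) = O(g(n)) is true.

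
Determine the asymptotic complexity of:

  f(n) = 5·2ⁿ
O(2ⁿ)

The dominant term in 5·2ⁿ is 5·2ⁿ, which is Θ(2ⁿ).
Constants are absorbed, so the tightest bound is O(2ⁿ).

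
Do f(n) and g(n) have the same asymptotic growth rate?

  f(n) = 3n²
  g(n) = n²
True

f(n) = 3n² and g(n) = n² are both O(n²).
Since they have the same asymptotic growth rate, f(n) = Θ(g(n)) is true.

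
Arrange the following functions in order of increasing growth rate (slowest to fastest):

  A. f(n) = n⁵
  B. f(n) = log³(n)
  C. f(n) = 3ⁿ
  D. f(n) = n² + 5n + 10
B < D < A < C

Comparing growth rates:
B = log³(n) is O(log³ n)
D = n² + 5n + 10 is O(n²)
A = n⁵ is O(n⁵)
C = 3ⁿ is O(3ⁿ)

Therefore, the order from slowest to fastest is: B < D < A < C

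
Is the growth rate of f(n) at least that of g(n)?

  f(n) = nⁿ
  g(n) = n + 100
True

f(n) = nⁿ is O(nⁿ), and g(n) = n + 100 is O(n).
Since O(nⁿ) grows at least as fast as O(n), f(n) = Ω(g(n)) is true.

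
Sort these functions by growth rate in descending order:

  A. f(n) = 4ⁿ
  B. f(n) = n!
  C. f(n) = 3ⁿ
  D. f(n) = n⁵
B > A > C > D

Comparing growth rates:
B = n! is O(n!)
A = 4ⁿ is O(4ⁿ)
C = 3ⁿ is O(3ⁿ)
D = n⁵ is O(n⁵)

Therefore, the order from fastest to slowest is: B > A > C > D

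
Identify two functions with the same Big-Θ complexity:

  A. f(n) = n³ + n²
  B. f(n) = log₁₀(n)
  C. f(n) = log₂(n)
B and C

Examining each function:
  A. n³ + n² is O(n³)
  B. log₁₀(n) is O(log n)
  C. log₂(n) is O(log n)

Functions B and C both have the same complexity class.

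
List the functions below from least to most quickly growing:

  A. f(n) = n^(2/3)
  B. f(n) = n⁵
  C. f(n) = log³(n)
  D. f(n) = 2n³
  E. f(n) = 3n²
C < A < E < D < B

Comparing growth rates:
C = log³(n) is O(log³ n)
A = n^(2/3) is O(n^(2/3))
E = 3n² is O(n²)
D = 2n³ is O(n³)
B = n⁵ is O(n⁵)

Therefore, the order from slowest to fastest is: C < A < E < D < B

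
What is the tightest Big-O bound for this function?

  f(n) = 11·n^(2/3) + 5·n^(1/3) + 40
O(n^(2/3))

The dominant term in 11·n^(2/3) + 5·n^(1/3) + 40 is 11·n^(2/3), which is Θ(n^(2/3)).
Lower-order terms (5·n^(1/3), 40) are asymptotically negligible.
Constants are absorbed, so the tightest bound is O(n^(2/3)).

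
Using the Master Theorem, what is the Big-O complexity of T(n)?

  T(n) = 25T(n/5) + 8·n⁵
Θ(n⁵)

Master Theorem: a = 25, b = 5, f(n) = 8·n⁵.
Compute the critical exponent d = log₅(25) = 2.
Compare f(n) = Θ(n⁵) against n^d:
  k = 5 > d = 2, so f(n) = Ω(n^(d+ε)) — Case 3.
  Regularity: a·(n/b)^5/n^5 = a/b^5 = 25/3125 < 1 ✓.
  The top-level work dominates: T(n) = Θ(f(n)) = Θ(n⁵).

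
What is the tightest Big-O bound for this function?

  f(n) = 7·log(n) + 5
O(log n)

The dominant term in 7·log(n) + 5 is 7·log(n), which is Θ(log n).
Lower-order terms (5) are asymptotically negligible.
Constants are absorbed, so the tightest bound is O(log n).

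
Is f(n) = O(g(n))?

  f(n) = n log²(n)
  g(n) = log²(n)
False

f(n) = n log²(n) is O(n log² n), and g(n) = log²(n) is O(log² n).
Since O(n log² n) grows faster than O(log² n), f(n) = O(g(n)) is false.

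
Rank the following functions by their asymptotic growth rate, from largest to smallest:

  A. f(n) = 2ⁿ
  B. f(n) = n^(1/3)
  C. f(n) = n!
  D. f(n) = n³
C > A > D > B

Comparing growth rates:
C = n! is O(n!)
A = 2ⁿ is O(2ⁿ)
D = n³ is O(n³)
B = n^(1/3) is O(n^(1/3))

Therefore, the order from fastest to slowest is: C > A > D > B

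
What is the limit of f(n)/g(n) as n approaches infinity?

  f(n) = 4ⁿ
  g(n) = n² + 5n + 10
∞

Since 4ⁿ (O(4ⁿ)) grows faster than n² + 5n + 10 (O(n²)),
the ratio f(n)/g(n) → ∞ as n → ∞.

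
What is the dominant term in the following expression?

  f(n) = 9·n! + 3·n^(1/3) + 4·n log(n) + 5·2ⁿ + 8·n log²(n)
9·n!

Looking at each term:
  - 9·n! is O(n!)
  - 3·n^(1/3) is O(n^(1/3))
  - 4·n log(n) is O(n log n)
  - 5·2ⁿ is O(2ⁿ)
  - 8·n log²(n) is O(n log² n)

The term 9·n! (O(n!)) grows fastest and dominates all others.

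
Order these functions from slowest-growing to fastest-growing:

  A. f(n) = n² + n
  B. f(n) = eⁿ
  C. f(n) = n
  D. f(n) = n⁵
C < A < D < B

Comparing growth rates:
C = n is O(n)
A = n² + n is O(n²)
D = n⁵ is O(n⁵)
B = eⁿ is O(eⁿ)

Therefore, the order from slowest to fastest is: C < A < D < B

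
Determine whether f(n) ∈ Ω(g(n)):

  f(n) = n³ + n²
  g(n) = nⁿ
False

f(n) = n³ + n² is O(n³), and g(n) = nⁿ is O(nⁿ).
Since O(n³) grows slower than O(nⁿ), f(n) = Ω(g(n)) is false.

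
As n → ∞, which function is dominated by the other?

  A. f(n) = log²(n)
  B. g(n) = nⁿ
A

f(n) = log²(n) is O(log² n), while g(n) = nⁿ is O(nⁿ).
Since O(log² n) grows slower than O(nⁿ), f(n) is dominated.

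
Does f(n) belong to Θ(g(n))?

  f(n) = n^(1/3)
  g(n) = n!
False

f(n) = n^(1/3) is O(n^(1/3)), and g(n) = n! is O(n!).
Since they have different growth rates, f(n) = Θ(g(n)) is false.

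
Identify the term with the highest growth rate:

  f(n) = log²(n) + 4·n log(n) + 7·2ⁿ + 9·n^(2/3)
7·2ⁿ

Looking at each term:
  - log²(n) is O(log² n)
  - 4·n log(n) is O(n log n)
  - 7·2ⁿ is O(2ⁿ)
  - 9·n^(2/3) is O(n^(2/3))

The term 7·2ⁿ (O(2ⁿ)) grows fastest and dominates all others.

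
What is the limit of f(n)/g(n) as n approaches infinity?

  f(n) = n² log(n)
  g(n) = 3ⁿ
0

Since n² log(n) (O(n² log n)) grows slower than 3ⁿ (O(3ⁿ)),
the ratio f(n)/g(n) → 0 as n → ∞.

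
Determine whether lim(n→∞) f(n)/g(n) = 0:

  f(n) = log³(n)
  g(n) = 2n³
True

f(n) = log³(n) is O(log³ n), and g(n) = 2n³ is O(n³).
Since O(log³ n) grows strictly slower than O(n³), f(n) = o(g(n)) is true.
This means lim(n→∞) f(n)/g(n) = 0.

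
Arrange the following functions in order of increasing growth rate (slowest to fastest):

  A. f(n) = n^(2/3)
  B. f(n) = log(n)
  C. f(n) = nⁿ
B < A < C

Comparing growth rates:
B = log(n) is O(log n)
A = n^(2/3) is O(n^(2/3))
C = nⁿ is O(nⁿ)

Therefore, the order from slowest to fastest is: B < A < C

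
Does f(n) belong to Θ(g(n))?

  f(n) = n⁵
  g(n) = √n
False

f(n) = n⁵ is O(n⁵), and g(n) = √n is O(√n).
Since they have different growth rates, f(n) = Θ(g(n)) is false.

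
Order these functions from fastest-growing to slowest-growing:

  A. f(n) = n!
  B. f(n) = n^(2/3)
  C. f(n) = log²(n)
A > B > C

Comparing growth rates:
A = n! is O(n!)
B = n^(2/3) is O(n^(2/3))
C = log²(n) is O(log² n)

Therefore, the order from fastest to slowest is: A > B > C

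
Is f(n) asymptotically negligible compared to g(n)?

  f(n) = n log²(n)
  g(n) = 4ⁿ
True

f(n) = n log²(n) is O(n log² n), and g(n) = 4ⁿ is O(4ⁿ).
Since O(n log² n) grows strictly slower than O(4ⁿ), f(n) = o(g(n)) is true.
This means lim(n→∞) f(n)/g(n) = 0.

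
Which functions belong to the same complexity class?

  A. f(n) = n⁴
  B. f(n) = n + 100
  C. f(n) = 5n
B and C

Examining each function:
  A. n⁴ is O(n⁴)
  B. n + 100 is O(n)
  C. 5n is O(n)

Functions B and C both have the same complexity class.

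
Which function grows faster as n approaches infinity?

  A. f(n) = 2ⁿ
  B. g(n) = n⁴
A

f(n) = 2ⁿ is O(2ⁿ), while g(n) = n⁴ is O(n⁴).
Since O(2ⁿ) grows faster than O(n⁴), f(n) dominates.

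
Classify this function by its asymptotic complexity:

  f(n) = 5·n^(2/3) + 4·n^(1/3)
O(n^(2/3))

The dominant term in 5·n^(2/3) + 4·n^(1/3) is 5·n^(2/3), which is Θ(n^(2/3)).
Lower-order terms (4·n^(1/3)) are asymptotically negligible.
Constants are absorbed, so the tightest bound is O(n^(2/3)).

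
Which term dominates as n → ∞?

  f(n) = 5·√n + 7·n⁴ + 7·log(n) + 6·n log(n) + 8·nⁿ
8·nⁿ

Looking at each term:
  - 5·√n is O(√n)
  - 7·n⁴ is O(n⁴)
  - 7·log(n) is O(log n)
  - 6·n log(n) is O(n log n)
  - 8·nⁿ is O(nⁿ)

The term 8·nⁿ (O(nⁿ)) grows fastest and dominates all others.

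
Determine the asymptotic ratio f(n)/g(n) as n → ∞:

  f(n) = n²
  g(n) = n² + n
1

Since n² and n² + n have the same growth rate (O(n²)),
the ratio converges to a constant: 1.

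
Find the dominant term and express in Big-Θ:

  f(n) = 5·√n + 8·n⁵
Θ(n⁵)

Order the terms by growth rate: 5·√n ≺ 8·n⁵.
The fastest-growing term 8·n⁵ dominates as n → ∞; dropping its constant factor gives Θ(n⁵).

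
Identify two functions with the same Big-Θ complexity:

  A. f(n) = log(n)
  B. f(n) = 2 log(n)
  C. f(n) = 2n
A and B

Examining each function:
  A. log(n) is O(log n)
  B. 2 log(n) is O(log n)
  C. 2n is O(n)

Functions A and B both have the same complexity class.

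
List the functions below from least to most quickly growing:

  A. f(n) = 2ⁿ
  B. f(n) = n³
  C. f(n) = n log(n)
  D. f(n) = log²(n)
D < C < B < A

Comparing growth rates:
D = log²(n) is O(log² n)
C = n log(n) is O(n log n)
B = n³ is O(n³)
A = 2ⁿ is O(2ⁿ)

Therefore, the order from slowest to fastest is: D < C < B < A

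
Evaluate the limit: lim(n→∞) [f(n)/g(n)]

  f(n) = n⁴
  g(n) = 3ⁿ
0

Since n⁴ (O(n⁴)) grows slower than 3ⁿ (O(3ⁿ)),
the ratio f(n)/g(n) → 0 as n → ∞.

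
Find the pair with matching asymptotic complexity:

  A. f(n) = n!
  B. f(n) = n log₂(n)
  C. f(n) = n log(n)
B and C

Examining each function:
  A. n! is O(n!)
  B. n log₂(n) is O(n log n)
  C. n log(n) is O(n log n)

Functions B and C both have the same complexity class.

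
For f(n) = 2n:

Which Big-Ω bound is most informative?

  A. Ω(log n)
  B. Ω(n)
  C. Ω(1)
B

f(n) = 2n is Ω(n).
All listed options are valid Big-Ω bounds (lower bounds),
but Ω(n) is the tightest (largest valid bound).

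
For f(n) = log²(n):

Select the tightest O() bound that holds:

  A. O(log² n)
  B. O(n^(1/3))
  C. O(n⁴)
A

f(n) = log²(n) is O(log² n).
All listed options are valid Big-O bounds (upper bounds),
but O(log² n) is the tightest (smallest valid bound).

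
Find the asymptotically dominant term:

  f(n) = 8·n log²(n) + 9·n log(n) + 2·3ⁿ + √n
2·3ⁿ

Looking at each term:
  - 8·n log²(n) is O(n log² n)
  - 9·n log(n) is O(n log n)
  - 2·3ⁿ is O(3ⁿ)
  - √n is O(√n)

The term 2·3ⁿ (O(3ⁿ)) grows fastest and dominates all others.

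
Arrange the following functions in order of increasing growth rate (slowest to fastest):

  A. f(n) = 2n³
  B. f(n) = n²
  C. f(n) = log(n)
C < B < A

Comparing growth rates:
C = log(n) is O(log n)
B = n² is O(n²)
A = 2n³ is O(n³)

Therefore, the order from slowest to fastest is: C < B < A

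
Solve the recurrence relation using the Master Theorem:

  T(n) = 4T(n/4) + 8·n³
Θ(n³)

Master Theorem: a = 4, b = 4, f(n) = 8·n³.
Compute the critical exponent d = log₄(4) = 1.
Compare f(n) = Θ(n³) against n^d:
  k = 3 > d = 1, so f(n) = Ω(n^(d+ε)) — Case 3.
  Regularity: a·(n/b)^3/n^3 = a/b^3 = 4/64 < 1 ✓.
  The top-level work dominates: T(n) = Θ(f(n)) = Θ(n³).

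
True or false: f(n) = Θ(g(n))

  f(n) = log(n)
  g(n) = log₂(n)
True

f(n) = log(n) and g(n) = log₂(n) are both O(log n).
Since they have the same asymptotic growth rate, f(n) = Θ(g(n)) is true.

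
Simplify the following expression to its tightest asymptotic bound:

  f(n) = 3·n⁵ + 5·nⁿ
Θ(nⁿ)

Order the terms by growth rate: 3·n⁵ ≺ 5·nⁿ.
The fastest-growing term 5·nⁿ dominates as n → ∞; dropping its constant factor gives Θ(nⁿ).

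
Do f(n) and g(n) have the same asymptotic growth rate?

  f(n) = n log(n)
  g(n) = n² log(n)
False

f(n) = n log(n) is O(n log n), and g(n) = n² log(n) is O(n² log n).
Since they have different growth rates, f(n) = Θ(g(n)) is false.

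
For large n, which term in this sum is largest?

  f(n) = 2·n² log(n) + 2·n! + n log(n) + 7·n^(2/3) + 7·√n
2·n!

Looking at each term:
  - 2·n² log(n) is O(n² log n)
  - 2·n! is O(n!)
  - n log(n) is O(n log n)
  - 7·n^(2/3) is O(n^(2/3))
  - 7·√n is O(√n)

The term 2·n! (O(n!)) grows fastest and dominates all others.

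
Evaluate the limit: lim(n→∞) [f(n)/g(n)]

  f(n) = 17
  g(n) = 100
17/100

Since 17 and 100 have the same growth rate (O(1)),
the ratio converges to a constant: 17/100.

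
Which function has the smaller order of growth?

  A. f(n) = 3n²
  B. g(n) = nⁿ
A

f(n) = 3n² is O(n²), while g(n) = nⁿ is O(nⁿ).
Since O(n²) grows slower than O(nⁿ), f(n) is dominated.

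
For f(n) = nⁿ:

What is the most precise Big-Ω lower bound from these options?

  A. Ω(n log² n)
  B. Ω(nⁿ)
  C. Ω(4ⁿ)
B

f(n) = nⁿ is Ω(nⁿ).
All listed options are valid Big-Ω bounds (lower bounds),
but Ω(nⁿ) is the tightest (largest valid bound).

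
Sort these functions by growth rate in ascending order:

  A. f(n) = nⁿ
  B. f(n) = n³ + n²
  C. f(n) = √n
C < B < A

Comparing growth rates:
C = √n is O(√n)
B = n³ + n² is O(n³)
A = nⁿ is O(nⁿ)

Therefore, the order from slowest to fastest is: C < B < A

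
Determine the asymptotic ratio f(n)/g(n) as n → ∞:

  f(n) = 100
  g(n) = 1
100

Since 100 and 1 have the same growth rate (O(1)),
the ratio converges to a constant: 100.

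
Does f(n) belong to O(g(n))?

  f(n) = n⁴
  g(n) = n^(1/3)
False

f(n) = n⁴ is O(n⁴), and g(n) = n^(1/3) is O(n^(1/3)).
Since O(n⁴) grows faster than O(n^(1/3)), f(n) = O(g(n)) is false.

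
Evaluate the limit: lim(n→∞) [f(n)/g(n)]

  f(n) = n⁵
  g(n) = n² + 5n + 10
∞

Since n⁵ (O(n⁵)) grows faster than n² + 5n + 10 (O(n²)),
the ratio f(n)/g(n) → ∞ as n → ∞.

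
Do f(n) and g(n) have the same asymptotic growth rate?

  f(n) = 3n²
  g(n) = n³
False

f(n) = 3n² is O(n²), and g(n) = n³ is O(n³).
Since they have different growth rates, f(n) = Θ(g(n)) is false.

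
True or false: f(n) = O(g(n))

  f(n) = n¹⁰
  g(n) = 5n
False

f(n) = n¹⁰ is O(n¹⁰), and g(n) = 5n is O(n).
Since O(n¹⁰) grows faster than O(n), f(n) = O(g(n)) is false.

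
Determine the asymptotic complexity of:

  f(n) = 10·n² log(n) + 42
O(n² log n)

The dominant term in 10·n² log(n) + 42 is 10·n² log(n), which is Θ(n² log n).
Lower-order terms (42) are asymptotically negligible.
Constants are absorbed, so the tightest bound is O(n² log n).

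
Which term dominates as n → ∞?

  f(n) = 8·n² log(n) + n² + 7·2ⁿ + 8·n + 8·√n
7·2ⁿ

Looking at each term:
  - 8·n² log(n) is O(n² log n)
  - n² is O(n²)
  - 7·2ⁿ is O(2ⁿ)
  - 8·n is O(n)
  - 8·√n is O(√n)

The term 7·2ⁿ (O(2ⁿ)) grows fastest and dominates all others.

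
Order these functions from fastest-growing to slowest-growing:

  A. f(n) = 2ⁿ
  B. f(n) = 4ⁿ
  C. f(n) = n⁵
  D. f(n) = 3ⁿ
B > D > A > C

Comparing growth rates:
B = 4ⁿ is O(4ⁿ)
D = 3ⁿ is O(3ⁿ)
A = 2ⁿ is O(2ⁿ)
C = n⁵ is O(n⁵)

Therefore, the order from fastest to slowest is: B > D > A > C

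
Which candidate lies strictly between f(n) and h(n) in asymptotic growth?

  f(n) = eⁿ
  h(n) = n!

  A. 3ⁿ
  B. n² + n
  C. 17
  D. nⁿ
A

We need g(n) with eⁿ = o(g(n)) and g(n) = o(n!), i.e. O(eⁿ) ≺ g ≺ O(n!).
Check each option:
  A. 3ⁿ — O(3ⁿ) is strictly between O(eⁿ) and O(n!) ✓
  B. n² + n — O(n²) does not grow strictly faster than f(n)
  C. 17 — O(1) does not grow strictly faster than f(n)
  D. nⁿ — O(nⁿ) does not grow strictly slower than h(n)

Only option A (3ⁿ) lies strictly between.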